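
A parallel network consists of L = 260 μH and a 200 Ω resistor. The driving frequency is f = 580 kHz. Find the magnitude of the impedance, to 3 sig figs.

ω = 2πf = 3.644e+06 rad/s
X_L = ωL = 948 Ω
Parallel: admittances add. Y = 1/R + 1/(jωL)
Y = (0.00500 − j0.00106) S
|Y| = 0.00511 S → |Z| = 1/|Y| = 196 Ω, ∠Z = −∠Y = 11.9°

196 Ω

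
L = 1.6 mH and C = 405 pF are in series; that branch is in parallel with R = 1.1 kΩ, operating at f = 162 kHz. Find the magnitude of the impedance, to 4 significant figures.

645.5 Ω

ω = 2πf = 1.018e+06 rad/s
X_L = ωL = 1629 Ω
X_C = 1/(ωC) = 2426 Ω
Branch 1: Z₁ = R = 1100 Ω
Branch 2 (series LC): Z₂ = j(X_L − X_C) = −j797.2 Ω
Parallel: Z = Z₁Z₂/(Z₁+Z₂), |Z| = 645.5 Ω, ∠Z = -54.07°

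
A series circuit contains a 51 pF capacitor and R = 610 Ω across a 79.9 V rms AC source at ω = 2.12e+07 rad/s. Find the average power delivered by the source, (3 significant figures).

3.17 W

X_C = 1/(ωC) = 925 Ω
Z = 610 − j925 Ω
|Z| = √(610² + 925²) = 1110 Ω
∠Z = arctan(-925/610) = -56.6°
I = V/|Z| = 72.1 mA
P = VI cos φ = 79.9 × 0.0721 × cos(-56.6°) = 3.17 W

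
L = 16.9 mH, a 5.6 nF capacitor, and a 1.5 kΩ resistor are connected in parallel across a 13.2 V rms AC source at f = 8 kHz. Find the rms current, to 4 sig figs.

ω = 2πf = 50270 rad/s
X_L = ωL = 849.5 Ω
X_C = 1/(ωC) = 3553 Ω
Parallel: admittances add. Y = 1/R + 1/(jωL) + jωC
Y = (0.0006667 − j0.0008957) S
|Y| = 0.001117 S → |Z| = 1/|Y| = 895.6 Ω, ∠Z = −∠Y = 53.34°
I = V/|Z| = 13.2/895.6 = 14.74 mA

14.74 mA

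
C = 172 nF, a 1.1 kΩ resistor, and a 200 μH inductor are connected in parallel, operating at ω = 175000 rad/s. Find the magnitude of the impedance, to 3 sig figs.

X_L = ωL = 35.0 Ω
X_C = 1/(ωC) = 33.2 Ω
Parallel: admittances add. Y = 1/R + 1/(jωL) + jωC
Y = (0.000909 + j0.00153) S
|Y| = 0.00178 S → |Z| = 1/|Y| = 562 Ω, ∠Z = −∠Y = -59.3°

562 Ω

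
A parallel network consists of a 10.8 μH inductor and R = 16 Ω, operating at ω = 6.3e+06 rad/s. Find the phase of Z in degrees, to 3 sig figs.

13.2°

X_L = ωL = 68.0 Ω
Parallel: admittances add. Y = 1/R + 1/(jωL)
Y = (0.0625 − j0.0147) S
|Y| = 0.0642 S → |Z| = 1/|Y| = 15.6 Ω, ∠Z = −∠Y = 13.2°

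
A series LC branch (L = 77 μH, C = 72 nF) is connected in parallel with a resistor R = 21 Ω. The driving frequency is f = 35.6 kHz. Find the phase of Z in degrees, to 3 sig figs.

-25.1°

ω = 2πf = 223700 rad/s
X_L = ωL = 17.2 Ω
X_C = 1/(ωC) = 62.1 Ω
Branch 1: Z₁ = R = 21.0 Ω
Branch 2 (series LC): Z₂ = j(X_L − X_C) = −j44.9 Ω
Parallel: Z = Z₁Z₂/(Z₁+Z₂), |Z| = 19.0 Ω, ∠Z = -25.1°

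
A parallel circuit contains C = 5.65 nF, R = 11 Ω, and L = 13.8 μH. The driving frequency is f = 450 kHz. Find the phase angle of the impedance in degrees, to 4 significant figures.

6.062°

ω = 2πf = 2.827e+06 rad/s
X_L = ωL = 39.02 Ω
X_C = 1/(ωC) = 62.60 Ω
Parallel: admittances add. Y = 1/R + 1/(jωL) + jωC
Y = (0.09091 − j0.009654) S
|Y| = 0.09142 S → |Z| = 1/|Y| = 10.94 Ω, ∠Z = −∠Y = 6.062°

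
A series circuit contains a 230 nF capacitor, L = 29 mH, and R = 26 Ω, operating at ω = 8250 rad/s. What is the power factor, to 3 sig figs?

X_L = ωL = 239 Ω
X_C = 1/(ωC) = 527 Ω
Net reactance X = X_L − X_C = -288 Ω
Z = 26.0 − j288 Ω
|Z| = √(26.0² + 288²) = 289 Ω
∠Z = arctan(-288/26.0) = -84.8°
cos φ = cos(-84.8°) = 0.0900

0.0900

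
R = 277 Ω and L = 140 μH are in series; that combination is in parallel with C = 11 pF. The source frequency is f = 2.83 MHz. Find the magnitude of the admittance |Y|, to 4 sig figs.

206.0 μS

ω = 2πf = 1.778e+07 rad/s
X_L = ωL = 2489 Ω
X_C = 1/(ωC) = 5113 Ω
Branch 1 (R+jX_L): Z₁ = 277.0 + j2489 Ω, |Z₁| = 2505 Ω
Branch 2 (−jX_C): Z₂ = −j5113 Ω
Parallel: Z = Z₁Z₂/(Z₁+Z₂), |Z| = 4855 Ω, ∠Z = 77.62°
|Y| = 1/|Z| = 206.0 μS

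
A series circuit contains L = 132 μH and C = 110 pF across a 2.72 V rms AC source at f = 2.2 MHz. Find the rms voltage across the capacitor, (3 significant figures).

ω = 2πf = 1.382e+07 rad/s
X_L = ωL = 1820 Ω
X_C = 1/(ωC) = 658 Ω
Net reactance X = X_L − X_C = 1170 Ω
Z = j1170 Ω
|Z| = √(0² + 1170²) = 1170 Ω
I = V/|Z| = 2.33 mA
V_C = I·|Z_C| = 0.00233 × 658 = 1.53 V

1.53 V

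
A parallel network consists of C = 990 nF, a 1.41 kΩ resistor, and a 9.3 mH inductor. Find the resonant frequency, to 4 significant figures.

ω₀ = 1/√(LC) = 1/√(0.0093 × 9.9e-07) = 10420 rad/s
f₀ = ω₀/(2π) = 1.659 kHz

1.659 kHz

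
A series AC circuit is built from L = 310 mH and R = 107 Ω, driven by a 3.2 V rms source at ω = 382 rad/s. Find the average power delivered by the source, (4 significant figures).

X_L = ωL = 118.4 Ω
Z = 107.0 + j118.4 Ω
|Z| = √(107.0² + 118.4²) = 159.6 Ω
∠Z = arctan(118.4/107.0) = 47.90°
I = V/|Z| = 20.05 mA
P = VI cos φ = 3.2 × 0.02005 × cos(47.90°) = 43.01 mW

43.01 mW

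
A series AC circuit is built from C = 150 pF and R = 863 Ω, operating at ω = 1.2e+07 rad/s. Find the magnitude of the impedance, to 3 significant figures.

X_C = 1/(ωC) = 556 Ω
Z = 863 − j556 Ω
|Z| = √(863² + 556²) = 1030 Ω

1030 Ω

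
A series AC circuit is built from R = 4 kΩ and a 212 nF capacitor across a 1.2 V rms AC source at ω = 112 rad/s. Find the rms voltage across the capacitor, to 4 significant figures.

1.195 V

X_C = 1/(ωC) = 42120 Ω
Z = 4000 − j42120 Ω
|Z| = √(4000² + 42120²) = 42310 Ω
I = V/|Z| = 28.37 μA
V_C = I·|Z_C| = 2.837e-05 × 42120 = 1.195 V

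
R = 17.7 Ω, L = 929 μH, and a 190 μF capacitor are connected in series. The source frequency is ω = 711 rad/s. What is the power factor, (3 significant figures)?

0.935

X_L = ωL = 0.661 Ω
X_C = 1/(ωC) = 7.40 Ω
Net reactance X = X_L − X_C = -6.74 Ω
Z = 17.7 − j6.74 Ω
|Z| = √(17.7² + 6.74²) = 18.9 Ω
∠Z = arctan(-6.74/17.7) = -20.9°
cos φ = cos(-20.9°) = 0.935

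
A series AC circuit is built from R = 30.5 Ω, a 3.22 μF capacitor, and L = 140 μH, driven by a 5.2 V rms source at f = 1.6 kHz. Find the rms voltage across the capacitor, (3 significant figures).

ω = 2πf = 10050 rad/s
X_L = ωL = 1.41 Ω
X_C = 1/(ωC) = 30.9 Ω
Net reactance X = X_L − X_C = -29.5 Ω
Z = 30.5 − j29.5 Ω
|Z| = √(30.5² + 29.5²) = 42.4 Ω
I = V/|Z| = 123 mA
V_C = I·|Z_C| = 0.123 × 30.9 = 3.79 V

3.79 V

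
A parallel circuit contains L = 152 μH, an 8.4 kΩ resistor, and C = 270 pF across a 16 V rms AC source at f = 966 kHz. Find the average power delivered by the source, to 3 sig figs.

ω = 2πf = 6.07e+06 rad/s
X_L = ωL = 923 Ω
X_C = 1/(ωC) = 610 Ω
Parallel: admittances add. Y = 1/R + 1/(jωL) + jωC
Y = (0.000119 + j0.000555) S
|Y| = 0.000567 S → |Z| = 1/|Y| = 1760 Ω, ∠Z = −∠Y = -77.9°
I = V/|Z| = 9.08 mA
P = VI cos φ = 16 × 0.00908 × cos(-77.9°) = 30.5 mW

30.5 mW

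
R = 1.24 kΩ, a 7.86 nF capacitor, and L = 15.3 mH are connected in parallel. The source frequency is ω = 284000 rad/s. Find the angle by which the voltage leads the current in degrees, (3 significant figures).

X_L = ωL = 4350 Ω
X_C = 1/(ωC) = 448 Ω
Parallel: admittances add. Y = 1/R + 1/(jωL) + jωC
Y = (0.000806 + j0.00200) S
|Y| = 0.00216 S → |Z| = 1/|Y| = 463 Ω, ∠Z = −∠Y = -68.1°

-68.1°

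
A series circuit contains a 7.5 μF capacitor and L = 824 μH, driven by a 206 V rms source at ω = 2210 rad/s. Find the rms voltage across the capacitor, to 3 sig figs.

212 V

X_L = ωL = 1.82 Ω
X_C = 1/(ωC) = 60.3 Ω
Net reactance X = X_L − X_C = -58.5 Ω
Z = − j58.5 Ω
|Z| = √(0² + 58.5²) = 58.5 Ω
I = V/|Z| = 3.52 A
V_C = I·|Z_C| = 3.52 × 60.3 = 212 V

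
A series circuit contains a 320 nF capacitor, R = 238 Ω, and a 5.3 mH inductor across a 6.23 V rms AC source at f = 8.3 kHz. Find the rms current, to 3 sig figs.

19.4 mA

ω = 2πf = 52150 rad/s
X_L = ωL = 276 Ω
X_C = 1/(ωC) = 59.9 Ω
Net reactance X = X_L − X_C = 216 Ω
Z = 238 + j216 Ω
|Z| = √(238² + 216²) = 322 Ω
I = V/|Z| = 6.23/322 = 19.4 mA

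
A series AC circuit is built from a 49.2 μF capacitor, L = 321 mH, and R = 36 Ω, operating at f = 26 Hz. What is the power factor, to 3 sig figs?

ω = 2πf = 163.4 rad/s
X_L = ωL = 52.4 Ω
X_C = 1/(ωC) = 124 Ω
Net reactance X = X_L − X_C = -72.0 Ω
Z = 36.0 − j72.0 Ω
|Z| = √(36.0² + 72.0²) = 80.5 Ω
∠Z = arctan(-72.0/36.0) = -63.4°
cos φ = cos(-63.4°) = 0.447

0.447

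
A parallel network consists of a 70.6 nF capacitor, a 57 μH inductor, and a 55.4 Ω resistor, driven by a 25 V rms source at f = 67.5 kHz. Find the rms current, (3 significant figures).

534 mA

ω = 2πf = 424100 rad/s
X_L = ωL = 24.2 Ω
X_C = 1/(ωC) = 33.4 Ω
Parallel: admittances add. Y = 1/R + 1/(jωL) + jωC
Y = (0.0181 − j0.0114) S
|Y| = 0.0214 S → |Z| = 1/|Y| = 46.8 Ω, ∠Z = −∠Y = 32.3°
I = V/|Z| = 25/46.8 = 534 mA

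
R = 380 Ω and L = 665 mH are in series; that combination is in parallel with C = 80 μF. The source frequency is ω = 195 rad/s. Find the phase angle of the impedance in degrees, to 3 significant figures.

-80.9°

X_L = ωL = 130 Ω
X_C = 1/(ωC) = 64.1 Ω
Branch 1 (R+jX_L): Z₁ = 380 + j130 Ω, |Z₁| = 402 Ω
Branch 2 (−jX_C): Z₂ = −j64.1 Ω
Parallel: Z = Z₁Z₂/(Z₁+Z₂), |Z| = 66.7 Ω, ∠Z = -80.9°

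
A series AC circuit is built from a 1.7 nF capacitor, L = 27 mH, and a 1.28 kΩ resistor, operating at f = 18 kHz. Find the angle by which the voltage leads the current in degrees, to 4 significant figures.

-59.20°

ω = 2πf = 113100 rad/s
X_L = ωL = 3054 Ω
X_C = 1/(ωC) = 5201 Ω
Net reactance X = X_L − X_C = -2148 Ω
Z = 1280 − j2148 Ω
|Z| = √(1280² + 2148²) = 2500 Ω
∠Z = arctan(-2148/1280) = -59.20°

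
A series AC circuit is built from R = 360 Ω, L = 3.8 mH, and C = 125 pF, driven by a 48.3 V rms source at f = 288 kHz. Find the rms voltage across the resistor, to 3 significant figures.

7.01 V

ω = 2πf = 1.81e+06 rad/s
X_L = ωL = 6880 Ω
X_C = 1/(ωC) = 4420 Ω
Net reactance X = X_L − X_C = 2460 Ω
Z = 360 + j2460 Ω
|Z| = √(360² + 2460²) = 2480 Ω
I = V/|Z| = 19.5 mA
V_R = I·|Z_R| = 0.0195 × 360 = 7.01 V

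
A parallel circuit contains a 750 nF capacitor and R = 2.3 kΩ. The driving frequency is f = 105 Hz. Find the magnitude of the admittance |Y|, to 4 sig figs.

ω = 2πf = 659.7 rad/s
X_C = 1/(ωC) = 2021 Ω
Parallel: admittances add. Y = 1/R + jωC
Y = (0.0004348 + j0.0004948) S
|Y| = 0.0006587 S → |Z| = 1/|Y| = 1518 Ω, ∠Z = −∠Y = -48.69°

658.7 μS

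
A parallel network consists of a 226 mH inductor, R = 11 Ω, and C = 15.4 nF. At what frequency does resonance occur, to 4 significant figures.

2.698 kHz

ω₀ = 1/√(LC) = 1/√(0.226 × 1.54e-08) = 16950 rad/s
f₀ = ω₀/(2π) = 2.698 kHz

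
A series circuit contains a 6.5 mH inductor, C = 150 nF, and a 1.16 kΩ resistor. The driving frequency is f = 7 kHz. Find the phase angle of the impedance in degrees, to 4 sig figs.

ω = 2πf = 43980 rad/s
X_L = ωL = 285.9 Ω
X_C = 1/(ωC) = 151.6 Ω
Net reactance X = X_L − X_C = 134.3 Ω
Z = 1160 + j134.3 Ω
|Z| = √(1160² + 134.3²) = 1168 Ω
∠Z = arctan(134.3/1160) = 6.604°

6.604°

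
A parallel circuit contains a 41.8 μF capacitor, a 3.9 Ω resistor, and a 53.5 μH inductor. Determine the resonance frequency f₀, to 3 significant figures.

ω₀ = 1/√(LC) = 1/√(5.35e-05 × 4.18e-05) = 21150 rad/s
f₀ = ω₀/(2π) = 3.37 kHz

3.37 kHz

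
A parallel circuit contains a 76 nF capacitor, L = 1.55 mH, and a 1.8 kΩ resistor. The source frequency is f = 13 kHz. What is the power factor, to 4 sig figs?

ω = 2πf = 81680 rad/s
X_L = ωL = 126.6 Ω
X_C = 1/(ωC) = 161.1 Ω
Parallel: admittances add. Y = 1/R + 1/(jωL) + jωC
Y = (0.0005556 − j0.001691) S
|Y| = 0.001780 S → |Z| = 1/|Y| = 561.9 Ω, ∠Z = −∠Y = 71.81°
cos φ = cos(71.81°) = 0.3122

0.3122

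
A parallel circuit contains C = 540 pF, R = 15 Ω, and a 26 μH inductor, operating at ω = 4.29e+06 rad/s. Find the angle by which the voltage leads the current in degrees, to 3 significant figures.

5.70°

X_L = ωL = 112 Ω
X_C = 1/(ωC) = 432 Ω
Parallel: admittances add. Y = 1/R + 1/(jωL) + jωC
Y = (0.0667 − j0.00665) S
|Y| = 0.0670 S → |Z| = 1/|Y| = 14.9 Ω, ∠Z = −∠Y = 5.70°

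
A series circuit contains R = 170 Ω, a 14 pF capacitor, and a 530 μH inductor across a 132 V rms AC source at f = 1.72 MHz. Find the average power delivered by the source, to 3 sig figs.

ω = 2πf = 1.081e+07 rad/s
X_L = ωL = 5730 Ω
X_C = 1/(ωC) = 6610 Ω
Net reactance X = X_L − X_C = -882 Ω
Z = 170 − j882 Ω
|Z| = √(170² + 882²) = 898 Ω
∠Z = arctan(-882/170) = -79.1°
I = V/|Z| = 147 mA
P = VI cos φ = 132 × 0.147 × cos(-79.1°) = 3.67 W

3.67 W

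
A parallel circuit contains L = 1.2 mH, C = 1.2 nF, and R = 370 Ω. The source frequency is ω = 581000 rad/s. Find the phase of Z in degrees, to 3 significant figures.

15.3°

X_L = ωL = 697 Ω
X_C = 1/(ωC) = 1430 Ω
Parallel: admittances add. Y = 1/R + 1/(jωL) + jωC
Y = (0.00270 − j0.000737) S
|Y| = 0.00280 S → |Z| = 1/|Y| = 357 Ω, ∠Z = −∠Y = 15.3°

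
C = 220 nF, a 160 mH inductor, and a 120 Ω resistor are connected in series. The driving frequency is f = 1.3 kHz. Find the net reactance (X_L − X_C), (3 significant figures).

750 Ω

ω = 2πf = 8168 rad/s
X_L = ωL = 1310 Ω
X_C = 1/(ωC) = 556 Ω
X = 1310 − 556 = 750 Ω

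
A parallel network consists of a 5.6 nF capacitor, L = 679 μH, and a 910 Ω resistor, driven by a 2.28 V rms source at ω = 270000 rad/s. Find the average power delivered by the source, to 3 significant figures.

5.71 mW

X_L = ωL = 183 Ω
X_C = 1/(ωC) = 661 Ω
Parallel: admittances add. Y = 1/R + 1/(jωL) + jωC
Y = (0.00110 − j0.00394) S
|Y| = 0.00409 S → |Z| = 1/|Y| = 244 Ω, ∠Z = −∠Y = 74.4°
I = V/|Z| = 9.33 mA
P = VI cos φ = 2.28 × 0.00933 × cos(74.4°) = 5.71 mW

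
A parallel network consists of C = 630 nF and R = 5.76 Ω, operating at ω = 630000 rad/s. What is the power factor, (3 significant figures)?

X_C = 1/(ωC) = 2.52 Ω
Parallel: admittances add. Y = 1/R + jωC
Y = (0.174 + j0.397) S
|Y| = 0.433 S → |Z| = 1/|Y| = 2.31 Ω, ∠Z = −∠Y = -66.4°
cos φ = cos(-66.4°) = 0.401

0.401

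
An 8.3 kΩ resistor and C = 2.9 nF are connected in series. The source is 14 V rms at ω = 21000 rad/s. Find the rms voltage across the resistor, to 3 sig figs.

X_C = 1/(ωC) = 16400 Ω
Z = 8300 − j16400 Ω
|Z| = √(8300² + 16400²) = 18400 Ω
I = V/|Z| = 761 μA
V_R = I·|Z_R| = 0.000761 × 8300 = 6.32 V

6.32 V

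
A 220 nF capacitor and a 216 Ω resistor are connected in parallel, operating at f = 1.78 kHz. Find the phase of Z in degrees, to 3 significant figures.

ω = 2πf = 11180 rad/s
X_C = 1/(ωC) = 406 Ω
Parallel: admittances add. Y = 1/R + jωC
Y = (0.00463 + j0.00246) S
|Y| = 0.00524 S → |Z| = 1/|Y| = 191 Ω, ∠Z = −∠Y = -28.0°

-28.0°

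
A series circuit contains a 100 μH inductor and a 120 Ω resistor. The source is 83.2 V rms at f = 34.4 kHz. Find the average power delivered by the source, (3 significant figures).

55.9 W

ω = 2πf = 216100 rad/s
X_L = ωL = 21.6 Ω
Z = 120 + j21.6 Ω
|Z| = √(120² + 21.6²) = 122 Ω
∠Z = arctan(21.6/120) = 10.2°
I = V/|Z| = 682 mA
P = VI cos φ = 83.2 × 0.682 × cos(10.2°) = 55.9 W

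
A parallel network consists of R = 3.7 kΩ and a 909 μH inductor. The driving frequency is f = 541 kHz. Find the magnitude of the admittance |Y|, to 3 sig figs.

ω = 2πf = 3.399e+06 rad/s
X_L = ωL = 3090 Ω
Parallel: admittances add. Y = 1/R + 1/(jωL)
Y = (0.000270 − j0.000324) S
|Y| = 0.000422 S → |Z| = 1/|Y| = 2370 Ω, ∠Z = −∠Y = 50.1°

422 μS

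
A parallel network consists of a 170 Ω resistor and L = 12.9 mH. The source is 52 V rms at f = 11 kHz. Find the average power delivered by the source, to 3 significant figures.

15.9 W

ω = 2πf = 69120 rad/s
X_L = ωL = 892 Ω
Parallel: admittances add. Y = 1/R + 1/(jωL)
Y = (0.00588 − j0.00112) S
|Y| = 0.00599 S → |Z| = 1/|Y| = 167 Ω, ∠Z = −∠Y = 10.8°
I = V/|Z| = 311 mA
P = VI cos φ = 52 × 0.311 × cos(10.8°) = 15.9 W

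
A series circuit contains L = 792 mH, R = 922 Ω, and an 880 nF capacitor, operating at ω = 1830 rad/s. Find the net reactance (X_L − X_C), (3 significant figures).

828 Ω

X_L = ωL = 1450 Ω
X_C = 1/(ωC) = 621 Ω
X = 1450 − 621 = 828 Ω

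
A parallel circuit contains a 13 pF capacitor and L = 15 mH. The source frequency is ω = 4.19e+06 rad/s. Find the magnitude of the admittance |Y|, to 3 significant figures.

X_L = ωL = 62800 Ω
X_C = 1/(ωC) = 18400 Ω
Parallel: admittances add. Y = 1/(jωL) + jωC
Y = (0 + j3.86e-05) S
|Y| = 3.86e-05 S → |Z| = 1/|Y| = 25900 Ω, ∠Z = −∠Y = -90.0°

38.6 μS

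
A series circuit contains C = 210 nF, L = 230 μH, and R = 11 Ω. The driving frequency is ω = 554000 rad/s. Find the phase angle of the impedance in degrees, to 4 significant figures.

84.71°

X_L = ωL = 127.4 Ω
X_C = 1/(ωC) = 8.595 Ω
Net reactance X = X_L − X_C = 118.8 Ω
Z = 11.00 + j118.8 Ω
|Z| = √(11.00² + 118.8²) = 119.3 Ω
∠Z = arctan(118.8/11.00) = 84.71°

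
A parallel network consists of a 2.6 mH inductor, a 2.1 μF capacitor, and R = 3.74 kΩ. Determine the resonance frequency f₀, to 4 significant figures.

2.154 kHz

ω₀ = 1/√(LC) = 1/√(0.0026 × 2.1e-06) = 13530 rad/s
f₀ = ω₀/(2π) = 2.154 kHz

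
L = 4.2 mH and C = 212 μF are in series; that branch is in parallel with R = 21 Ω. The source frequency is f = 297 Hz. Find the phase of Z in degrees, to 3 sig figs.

75.8°

ω = 2πf = 1866 rad/s
X_L = ωL = 7.84 Ω
X_C = 1/(ωC) = 2.53 Ω
Branch 1: Z₁ = R = 21.0 Ω
Branch 2 (series LC): Z₂ = j(X_L − X_C) = j5.31 Ω
Parallel: Z = Z₁Z₂/(Z₁+Z₂), |Z| = 5.15 Ω, ∠Z = 75.8°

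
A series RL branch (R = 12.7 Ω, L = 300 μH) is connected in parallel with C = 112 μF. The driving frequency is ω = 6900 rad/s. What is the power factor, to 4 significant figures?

X_L = ωL = 2.070 Ω
X_C = 1/(ωC) = 1.294 Ω
Branch 1 (R+jX_L): Z₁ = 12.70 + j2.070 Ω, |Z₁| = 12.87 Ω
Branch 2 (−jX_C): Z₂ = −j1.294 Ω
Parallel: Z = Z₁Z₂/(Z₁+Z₂), |Z| = 1.309 Ω, ∠Z = -84.24°
cos φ = cos(-84.24°) = 0.1004

0.1004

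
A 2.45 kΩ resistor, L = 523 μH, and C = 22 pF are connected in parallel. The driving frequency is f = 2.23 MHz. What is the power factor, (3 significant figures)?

ω = 2πf = 1.401e+07 rad/s
X_L = ωL = 7330 Ω
X_C = 1/(ωC) = 3240 Ω
Parallel: admittances add. Y = 1/R + 1/(jωL) + jωC
Y = (0.000408 + j0.000172) S
|Y| = 0.000443 S → |Z| = 1/|Y| = 2260 Ω, ∠Z = −∠Y = -22.8°
cos φ = cos(-22.8°) = 0.922

0.922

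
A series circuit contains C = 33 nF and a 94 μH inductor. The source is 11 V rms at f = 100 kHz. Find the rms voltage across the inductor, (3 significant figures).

60.0 V

ω = 2πf = 628300 rad/s
X_L = ωL = 59.1 Ω
X_C = 1/(ωC) = 48.2 Ω
Net reactance X = X_L − X_C = 10.8 Ω
Z = j10.8 Ω
|Z| = √(0² + 10.8²) = 10.8 Ω
I = V/|Z| = 1.02 A
V_L = I·|Z_L| = 1.02 × 59.1 = 60.0 V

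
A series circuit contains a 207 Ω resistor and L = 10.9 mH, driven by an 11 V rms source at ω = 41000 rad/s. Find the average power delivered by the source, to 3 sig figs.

X_L = ωL = 447 Ω
Z = 207 + j447 Ω
|Z| = √(207² + 447²) = 493 Ω
∠Z = arctan(447/207) = 65.1°
I = V/|Z| = 22.3 mA
P = VI cos φ = 11 × 0.0223 × cos(65.1°) = 103 mW

103 mW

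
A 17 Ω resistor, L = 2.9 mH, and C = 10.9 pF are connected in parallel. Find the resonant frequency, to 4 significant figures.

ω₀ = 1/√(LC) = 1/√(0.0029 × 1.09e-11) = 5.625e+06 rad/s
f₀ = ω₀/(2π) = 895.2 kHz

895.2 kHz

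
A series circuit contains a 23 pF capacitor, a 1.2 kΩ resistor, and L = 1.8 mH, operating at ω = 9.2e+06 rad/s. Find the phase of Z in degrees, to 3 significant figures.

X_L = ωL = 16600 Ω
X_C = 1/(ωC) = 4730 Ω
Net reactance X = X_L − X_C = 11800 Ω
Z = 1200 + j11800 Ω
|Z| = √(1200² + 11800²) = 11900 Ω
∠Z = arctan(11800/1200) = 84.2°

84.2°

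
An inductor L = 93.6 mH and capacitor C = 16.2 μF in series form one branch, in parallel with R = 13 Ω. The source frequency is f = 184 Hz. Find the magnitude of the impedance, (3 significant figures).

12.6 Ω

ω = 2πf = 1156 rad/s
X_L = ωL = 108 Ω
X_C = 1/(ωC) = 53.4 Ω
Branch 1: Z₁ = R = 13.0 Ω
Branch 2 (series LC): Z₂ = j(X_L − X_C) = j54.8 Ω
Parallel: Z = Z₁Z₂/(Z₁+Z₂), |Z| = 12.6 Ω, ∠Z = 13.3°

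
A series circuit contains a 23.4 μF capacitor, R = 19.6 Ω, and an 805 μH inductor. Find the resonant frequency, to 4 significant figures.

1.160 kHz

ω₀ = 1/√(LC) = 1/√(0.000805 × 2.34e-05) = 7286 rad/s
f₀ = ω₀/(2π) = 1.160 kHz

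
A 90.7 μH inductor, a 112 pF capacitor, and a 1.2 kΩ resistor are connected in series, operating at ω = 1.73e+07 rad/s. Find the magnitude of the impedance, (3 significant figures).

X_L = ωL = 1570 Ω
X_C = 1/(ωC) = 516 Ω
Net reactance X = X_L − X_C = 1050 Ω
Z = 1200 + j1050 Ω
|Z| = √(1200² + 1050²) = 1600 Ω

1600 Ω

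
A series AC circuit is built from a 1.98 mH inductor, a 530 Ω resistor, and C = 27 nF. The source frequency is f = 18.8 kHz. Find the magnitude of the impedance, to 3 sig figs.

ω = 2πf = 118100 rad/s
X_L = ωL = 234 Ω
X_C = 1/(ωC) = 314 Ω
Net reactance X = X_L − X_C = -79.7 Ω
Z = 530 − j79.7 Ω
|Z| = √(530² + 79.7²) = 536 Ω

536 Ω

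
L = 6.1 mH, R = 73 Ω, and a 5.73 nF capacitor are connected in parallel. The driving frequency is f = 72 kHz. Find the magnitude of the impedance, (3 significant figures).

72.1 Ω

ω = 2πf = 452400 rad/s
X_L = ωL = 2760 Ω
X_C = 1/(ωC) = 386 Ω
Parallel: admittances add. Y = 1/R + 1/(jωL) + jωC
Y = (0.0137 + j0.00223) S
|Y| = 0.0139 S → |Z| = 1/|Y| = 72.1 Ω, ∠Z = −∠Y = -9.25°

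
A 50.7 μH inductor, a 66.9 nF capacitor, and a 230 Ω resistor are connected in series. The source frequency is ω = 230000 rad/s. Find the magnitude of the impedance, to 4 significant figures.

X_L = ωL = 11.66 Ω
X_C = 1/(ωC) = 64.99 Ω
Net reactance X = X_L − X_C = -53.33 Ω
Z = 230.0 − j53.33 Ω
|Z| = √(230.0² + 53.33²) = 236.1 Ω

236.1 Ω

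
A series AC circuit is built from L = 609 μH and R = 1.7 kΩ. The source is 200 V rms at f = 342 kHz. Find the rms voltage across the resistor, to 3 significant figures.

158 V

ω = 2πf = 2.149e+06 rad/s
X_L = ωL = 1310 Ω
Z = 1700 + j1310 Ω
|Z| = √(1700² + 1310²) = 2150 Ω
I = V/|Z| = 93.2 mA
V_R = I·|Z_R| = 0.0932 × 1700 = 158 V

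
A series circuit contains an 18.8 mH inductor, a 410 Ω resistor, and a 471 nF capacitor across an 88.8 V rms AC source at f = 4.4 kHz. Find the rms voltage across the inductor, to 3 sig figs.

ω = 2πf = 27650 rad/s
X_L = ωL = 520 Ω
X_C = 1/(ωC) = 76.8 Ω
Net reactance X = X_L − X_C = 443 Ω
Z = 410 + j443 Ω
|Z| = √(410² + 443²) = 604 Ω
I = V/|Z| = 147 mA
V_L = I·|Z_L| = 0.147 × 520 = 76.5 V

76.5 V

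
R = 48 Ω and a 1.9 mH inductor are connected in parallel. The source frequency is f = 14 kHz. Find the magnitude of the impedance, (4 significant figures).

ω = 2πf = 87960 rad/s
X_L = ωL = 167.1 Ω
Parallel: admittances add. Y = 1/R + 1/(jωL)
Y = (0.02083 − j0.005983) S
|Y| = 0.02168 S → |Z| = 1/|Y| = 46.14 Ω, ∠Z = −∠Y = 16.02°

46.14 Ω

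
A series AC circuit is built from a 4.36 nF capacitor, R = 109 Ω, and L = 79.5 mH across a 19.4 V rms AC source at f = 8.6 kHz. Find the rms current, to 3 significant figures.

161 mA

ω = 2πf = 54040 rad/s
X_L = ωL = 4300 Ω
X_C = 1/(ωC) = 4240 Ω
Net reactance X = X_L − X_C = 51.2 Ω
Z = 109 + j51.2 Ω
|Z| = √(109² + 51.2²) = 120 Ω
I = V/|Z| = 19.4/120 = 161 mA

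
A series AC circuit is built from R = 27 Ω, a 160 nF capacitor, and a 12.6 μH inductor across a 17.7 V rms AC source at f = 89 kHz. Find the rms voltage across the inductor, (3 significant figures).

ω = 2πf = 559200 rad/s
X_L = ωL = 7.05 Ω
X_C = 1/(ωC) = 11.2 Ω
Net reactance X = X_L − X_C = -4.13 Ω
Z = 27.0 − j4.13 Ω
|Z| = √(27.0² + 4.13²) = 27.3 Ω
I = V/|Z| = 648 mA
V_L = I·|Z_L| = 0.648 × 7.05 = 4.57 V

4.57 V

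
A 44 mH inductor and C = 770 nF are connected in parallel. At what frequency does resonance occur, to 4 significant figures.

ω₀ = 1/√(LC) = 1/√(0.044 × 7.7e-07) = 5433 rad/s
f₀ = ω₀/(2π) = 864.7 Hz

864.7 Hz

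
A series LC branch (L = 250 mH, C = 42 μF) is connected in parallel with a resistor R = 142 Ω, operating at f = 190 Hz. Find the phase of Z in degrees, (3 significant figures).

27.0°

ω = 2πf = 1194 rad/s
X_L = ωL = 298 Ω
X_C = 1/(ωC) = 19.9 Ω
Branch 1: Z₁ = R = 142 Ω
Branch 2 (series LC): Z₂ = j(X_L − X_C) = j279 Ω
Parallel: Z = Z₁Z₂/(Z₁+Z₂), |Z| = 127 Ω, ∠Z = 27.0°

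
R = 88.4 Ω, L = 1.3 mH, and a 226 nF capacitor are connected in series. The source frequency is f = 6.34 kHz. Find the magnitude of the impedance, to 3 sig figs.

106 Ω

ω = 2πf = 39840 rad/s
X_L = ωL = 51.8 Ω
X_C = 1/(ωC) = 111 Ω
Net reactance X = X_L − X_C = -59.3 Ω
Z = 88.4 − j59.3 Ω
|Z| = √(88.4² + 59.3²) = 106 Ω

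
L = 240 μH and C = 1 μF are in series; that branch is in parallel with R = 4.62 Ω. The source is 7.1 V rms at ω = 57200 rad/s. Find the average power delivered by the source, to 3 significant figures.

10.9 W

X_L = ωL = 13.7 Ω
X_C = 1/(ωC) = 17.5 Ω
Branch 1: Z₁ = R = 4.62 Ω
Branch 2 (series LC): Z₂ = j(X_L − X_C) = −j3.75 Ω
Parallel: Z = Z₁Z₂/(Z₁+Z₂), |Z| = 2.91 Ω, ∠Z = -50.9°
I = V/|Z| = 2.44 A
P = VI cos φ = 7.1 × 2.44 × cos(-50.9°) = 10.9 W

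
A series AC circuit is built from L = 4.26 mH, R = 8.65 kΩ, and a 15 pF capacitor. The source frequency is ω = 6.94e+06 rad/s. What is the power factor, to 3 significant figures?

0.398

X_L = ωL = 29600 Ω
X_C = 1/(ωC) = 9610 Ω
Net reactance X = X_L − X_C = 20000 Ω
Z = 8650 + j20000 Ω
|Z| = √(8650² + 20000²) = 21800 Ω
∠Z = arctan(20000/8650) = 66.6°
cos φ = cos(66.6°) = 0.398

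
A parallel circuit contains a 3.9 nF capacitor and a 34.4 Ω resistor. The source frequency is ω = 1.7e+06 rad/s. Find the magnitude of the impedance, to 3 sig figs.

X_C = 1/(ωC) = 151 Ω
Parallel: admittances add. Y = 1/R + jωC
Y = (0.0291 + j0.00663) S
|Y| = 0.0298 S → |Z| = 1/|Y| = 33.5 Ω, ∠Z = −∠Y = -12.8°

33.5 Ω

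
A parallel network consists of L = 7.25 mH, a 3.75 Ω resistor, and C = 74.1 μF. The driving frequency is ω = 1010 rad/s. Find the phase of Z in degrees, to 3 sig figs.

13.0°

X_L = ωL = 7.32 Ω
X_C = 1/(ωC) = 13.4 Ω
Parallel: admittances add. Y = 1/R + 1/(jωL) + jωC
Y = (0.267 − j0.0617) S
|Y| = 0.274 S → |Z| = 1/|Y| = 3.65 Ω, ∠Z = −∠Y = 13.0°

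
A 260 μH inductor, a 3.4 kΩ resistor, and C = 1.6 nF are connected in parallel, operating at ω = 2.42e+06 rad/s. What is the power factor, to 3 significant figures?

0.128

X_L = ωL = 629 Ω
X_C = 1/(ωC) = 258 Ω
Parallel: admittances add. Y = 1/R + 1/(jωL) + jωC
Y = (0.000294 + j0.00228) S
|Y| = 0.00230 S → |Z| = 1/|Y| = 434 Ω, ∠Z = −∠Y = -82.7°
cos φ = cos(-82.7°) = 0.128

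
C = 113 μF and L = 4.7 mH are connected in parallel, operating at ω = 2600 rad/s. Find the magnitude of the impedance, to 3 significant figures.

4.72 Ω

X_L = ωL = 12.2 Ω
X_C = 1/(ωC) = 3.40 Ω
Parallel: admittances add. Y = 1/(jωL) + jωC
Y = (0 + j0.212) S
|Y| = 0.212 S → |Z| = 1/|Y| = 4.72 Ω, ∠Z = −∠Y = -90.0°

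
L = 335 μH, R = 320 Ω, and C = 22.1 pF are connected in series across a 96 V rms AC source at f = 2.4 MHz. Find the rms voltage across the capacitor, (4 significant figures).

138.8 V

ω = 2πf = 1.508e+07 rad/s
X_L = ωL = 5052 Ω
X_C = 1/(ωC) = 3001 Ω
Net reactance X = X_L − X_C = 2051 Ω
Z = 320.0 + j2051 Ω
|Z| = √(320.0² + 2051²) = 2076 Ω
I = V/|Z| = 46.25 mA
V_C = I·|Z_C| = 0.04625 × 3001 = 138.8 V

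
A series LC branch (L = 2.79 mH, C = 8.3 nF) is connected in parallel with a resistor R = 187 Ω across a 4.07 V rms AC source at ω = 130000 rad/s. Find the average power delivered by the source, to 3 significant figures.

X_L = ωL = 363 Ω
X_C = 1/(ωC) = 927 Ω
Branch 1: Z₁ = R = 187 Ω
Branch 2 (series LC): Z₂ = j(X_L − X_C) = −j564 Ω
Parallel: Z = Z₁Z₂/(Z₁+Z₂), |Z| = 178 Ω, ∠Z = -18.3°
I = V/|Z| = 22.9 mA
P = VI cos φ = 4.07 × 0.0229 × cos(-18.3°) = 88.6 mW

88.6 mW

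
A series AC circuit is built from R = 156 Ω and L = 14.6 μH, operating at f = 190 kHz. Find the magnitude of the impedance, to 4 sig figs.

ω = 2πf = 1.194e+06 rad/s
X_L = ωL = 17.43 Ω
Z = 156.0 + j17.43 Ω
|Z| = √(156.0² + 17.43²) = 157.0 Ω

157.0 Ω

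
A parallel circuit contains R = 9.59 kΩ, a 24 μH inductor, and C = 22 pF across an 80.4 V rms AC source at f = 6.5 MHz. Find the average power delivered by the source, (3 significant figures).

674 mW

ω = 2πf = 4.084e+07 rad/s
X_L = ωL = 980 Ω
X_C = 1/(ωC) = 1110 Ω
Parallel: admittances add. Y = 1/R + 1/(jωL) + jωC
Y = (0.000104 − j0.000122) S
|Y| = 0.000160 S → |Z| = 1/|Y| = 6240 Ω, ∠Z = −∠Y = 49.4°
I = V/|Z| = 12.9 mA
P = VI cos φ = 80.4 × 0.0129 × cos(49.4°) = 674 mW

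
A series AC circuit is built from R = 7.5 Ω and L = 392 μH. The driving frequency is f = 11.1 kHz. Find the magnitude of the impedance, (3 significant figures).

28.3 Ω

ω = 2πf = 69740 rad/s
X_L = ωL = 27.3 Ω
Z = 7.50 + j27.3 Ω
|Z| = √(7.50² + 27.3²) = 28.3 Ω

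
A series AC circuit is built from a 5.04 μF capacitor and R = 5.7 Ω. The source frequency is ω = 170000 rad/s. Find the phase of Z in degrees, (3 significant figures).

-11.6°

X_C = 1/(ωC) = 1.17 Ω
Z = 5.70 − j1.17 Ω
|Z| = √(5.70² + 1.17²) = 5.82 Ω
∠Z = arctan(-1.17/5.70) = -11.6°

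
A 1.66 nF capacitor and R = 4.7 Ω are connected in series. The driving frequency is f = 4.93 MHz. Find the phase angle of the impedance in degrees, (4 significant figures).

-76.41°

ω = 2πf = 3.098e+07 rad/s
X_C = 1/(ωC) = 19.45 Ω
Z = 4.700 − j19.45 Ω
|Z| = √(4.700² + 19.45²) = 20.01 Ω
∠Z = arctan(-19.45/4.700) = -76.41°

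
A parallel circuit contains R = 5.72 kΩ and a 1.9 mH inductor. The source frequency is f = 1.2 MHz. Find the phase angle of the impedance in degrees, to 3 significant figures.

21.8°

ω = 2πf = 7.54e+06 rad/s
X_L = ωL = 14300 Ω
Parallel: admittances add. Y = 1/R + 1/(jωL)
Y = (0.000175 − j6.98e-05) S
|Y| = 0.000188 S → |Z| = 1/|Y| = 5310 Ω, ∠Z = −∠Y = 21.8°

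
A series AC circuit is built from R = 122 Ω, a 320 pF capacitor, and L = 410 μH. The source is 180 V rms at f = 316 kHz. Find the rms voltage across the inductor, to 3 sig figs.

ω = 2πf = 1.985e+06 rad/s
X_L = ωL = 814 Ω
X_C = 1/(ωC) = 1570 Ω
Net reactance X = X_L − X_C = -760 Ω
Z = 122 − j760 Ω
|Z| = √(122² + 760²) = 770 Ω
I = V/|Z| = 234 mA
V_L = I·|Z_L| = 0.234 × 814 = 190 V

190 V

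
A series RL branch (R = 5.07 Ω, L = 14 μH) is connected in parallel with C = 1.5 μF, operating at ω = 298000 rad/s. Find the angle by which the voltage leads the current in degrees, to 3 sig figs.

X_L = ωL = 4.17 Ω
X_C = 1/(ωC) = 2.24 Ω
Branch 1 (R+jX_L): Z₁ = 5.07 + j4.17 Ω, |Z₁| = 6.57 Ω
Branch 2 (−jX_C): Z₂ = −j2.24 Ω
Parallel: Z = Z₁Z₂/(Z₁+Z₂), |Z| = 2.71 Ω, ∠Z = -71.4°

-71.4°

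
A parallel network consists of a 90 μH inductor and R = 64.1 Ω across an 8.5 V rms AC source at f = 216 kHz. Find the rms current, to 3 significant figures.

ω = 2πf = 1.357e+06 rad/s
X_L = ωL = 122 Ω
Parallel: admittances add. Y = 1/R + 1/(jωL)
Y = (0.0156 − j0.00819) S
|Y| = 0.0176 S → |Z| = 1/|Y| = 56.8 Ω, ∠Z = −∠Y = 27.7°
I = V/|Z| = 8.5/56.8 = 150 mA

150 mA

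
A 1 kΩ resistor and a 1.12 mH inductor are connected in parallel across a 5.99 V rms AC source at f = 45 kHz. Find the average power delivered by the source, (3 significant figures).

ω = 2πf = 282700 rad/s
X_L = ωL = 317 Ω
Parallel: admittances add. Y = 1/R + 1/(jωL)
Y = (0.00100 − j0.00316) S
|Y| = 0.00331 S → |Z| = 1/|Y| = 302 Ω, ∠Z = −∠Y = 72.4°
I = V/|Z| = 19.8 mA
P = VI cos φ = 5.99 × 0.0198 × cos(72.4°) = 35.9 mW

35.9 mW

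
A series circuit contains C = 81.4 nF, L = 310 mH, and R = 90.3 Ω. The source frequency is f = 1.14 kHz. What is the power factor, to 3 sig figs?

0.176

ω = 2πf = 7163 rad/s
X_L = ωL = 2220 Ω
X_C = 1/(ωC) = 1720 Ω
Net reactance X = X_L − X_C = 505 Ω
Z = 90.3 + j505 Ω
|Z| = √(90.3² + 505²) = 513 Ω
∠Z = arctan(505/90.3) = 79.9°
cos φ = cos(79.9°) = 0.176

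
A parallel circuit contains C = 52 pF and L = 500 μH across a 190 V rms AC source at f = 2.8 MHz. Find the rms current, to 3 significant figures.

152 mA

ω = 2πf = 1.759e+07 rad/s
X_L = ωL = 8800 Ω
X_C = 1/(ωC) = 1090 Ω
Parallel: admittances add. Y = 1/(jωL) + jωC
Y = (0 + j0.000801) S
|Y| = 0.000801 S → |Z| = 1/|Y| = 1250 Ω, ∠Z = −∠Y = -90.0°
I = V/|Z| = 190/1250 = 152 mA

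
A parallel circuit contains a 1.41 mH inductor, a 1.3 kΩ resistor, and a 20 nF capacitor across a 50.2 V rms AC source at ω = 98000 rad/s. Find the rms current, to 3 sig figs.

268 mA

X_L = ωL = 138 Ω
X_C = 1/(ωC) = 510 Ω
Parallel: admittances add. Y = 1/R + 1/(jωL) + jωC
Y = (0.000769 − j0.00528) S
|Y| = 0.00533 S → |Z| = 1/|Y| = 188 Ω, ∠Z = −∠Y = 81.7°
I = V/|Z| = 50.2/188 = 268 mA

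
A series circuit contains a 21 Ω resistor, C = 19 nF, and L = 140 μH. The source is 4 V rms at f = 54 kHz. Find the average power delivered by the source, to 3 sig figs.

ω = 2πf = 339300 rad/s
X_L = ωL = 47.5 Ω
X_C = 1/(ωC) = 155 Ω
Net reactance X = X_L − X_C = -108 Ω
Z = 21.0 − j108 Ω
|Z| = √(21.0² + 108²) = 110 Ω
∠Z = arctan(-108/21.0) = -79.0°
I = V/|Z| = 36.5 mA
P = VI cos φ = 4 × 0.0365 × cos(-79.0°) = 27.9 mW

27.9 mW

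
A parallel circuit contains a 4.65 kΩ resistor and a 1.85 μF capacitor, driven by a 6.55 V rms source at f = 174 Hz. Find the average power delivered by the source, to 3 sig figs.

ω = 2πf = 1093 rad/s
X_C = 1/(ωC) = 494 Ω
Parallel: admittances add. Y = 1/R + jωC
Y = (0.000215 + j0.00202) S
|Y| = 0.00203 S → |Z| = 1/|Y| = 492 Ω, ∠Z = −∠Y = -83.9°
I = V/|Z| = 13.3 mA
P = VI cos φ = 6.55 × 0.0133 × cos(-83.9°) = 9.23 mW

9.23 mW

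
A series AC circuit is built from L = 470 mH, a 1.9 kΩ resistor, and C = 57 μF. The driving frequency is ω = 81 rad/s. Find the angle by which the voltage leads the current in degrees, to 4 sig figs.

-5.368°

X_L = ωL = 38.07 Ω
X_C = 1/(ωC) = 216.6 Ω
Net reactance X = X_L − X_C = -178.5 Ω
Z = 1900 − j178.5 Ω
|Z| = √(1900² + 178.5²) = 1908 Ω
∠Z = arctan(-178.5/1900) = -5.368°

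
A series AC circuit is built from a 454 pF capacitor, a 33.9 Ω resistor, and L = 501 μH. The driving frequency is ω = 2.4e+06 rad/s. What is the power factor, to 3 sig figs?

0.118

X_L = ωL = 1200 Ω
X_C = 1/(ωC) = 918 Ω
Net reactance X = X_L − X_C = 285 Ω
Z = 33.9 + j285 Ω
|Z| = √(33.9² + 285²) = 287 Ω
∠Z = arctan(285/33.9) = 83.2°
cos φ = cos(83.2°) = 0.118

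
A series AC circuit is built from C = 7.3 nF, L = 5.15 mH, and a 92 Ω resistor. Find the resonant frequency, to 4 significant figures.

ω₀ = 1/√(LC) = 1/√(0.00515 × 7.3e-09) = 163100 rad/s
f₀ = ω₀/(2π) = 25.96 kHz

25.96 kHz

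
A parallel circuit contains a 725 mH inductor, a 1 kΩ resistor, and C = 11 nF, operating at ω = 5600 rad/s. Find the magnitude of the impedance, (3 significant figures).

X_L = ωL = 4060 Ω
X_C = 1/(ωC) = 16200 Ω
Parallel: admittances add. Y = 1/R + 1/(jωL) + jωC
Y = (0.00100 − j0.000185) S
|Y| = 0.00102 S → |Z| = 1/|Y| = 983 Ω, ∠Z = −∠Y = 10.5°

983 Ω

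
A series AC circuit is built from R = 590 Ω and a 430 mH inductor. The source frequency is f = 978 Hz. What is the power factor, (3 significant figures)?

ω = 2πf = 6145 rad/s
X_L = ωL = 2640 Ω
Z = 590 + j2640 Ω
|Z| = √(590² + 2640²) = 2710 Ω
∠Z = arctan(2640/590) = 77.4°
cos φ = cos(77.4°) = 0.218

0.218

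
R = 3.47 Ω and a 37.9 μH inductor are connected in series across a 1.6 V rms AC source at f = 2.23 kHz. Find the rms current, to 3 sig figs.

456 mA

ω = 2πf = 14010 rad/s
X_L = ωL = 0.531 Ω
Z = 3.47 + j0.531 Ω
|Z| = √(3.47² + 0.531²) = 3.51 Ω
I = V/|Z| = 1.6/3.51 = 456 mA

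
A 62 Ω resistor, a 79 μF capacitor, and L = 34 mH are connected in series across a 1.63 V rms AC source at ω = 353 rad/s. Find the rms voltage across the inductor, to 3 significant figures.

X_L = ωL = 12.0 Ω
X_C = 1/(ωC) = 35.9 Ω
Net reactance X = X_L − X_C = -23.9 Ω
Z = 62.0 − j23.9 Ω
|Z| = √(62.0² + 23.9²) = 66.4 Ω
I = V/|Z| = 24.5 mA
V_L = I·|Z_L| = 0.0245 × 12.0 = 0.294 V

0.294 V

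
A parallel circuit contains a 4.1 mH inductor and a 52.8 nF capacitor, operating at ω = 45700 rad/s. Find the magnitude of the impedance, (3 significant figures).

X_L = ωL = 187 Ω
X_C = 1/(ωC) = 414 Ω
Parallel: admittances add. Y = 1/(jωL) + jωC
Y = (0 − j0.00292) S
|Y| = 0.00292 S → |Z| = 1/|Y| = 342 Ω, ∠Z = −∠Y = 90.0°

342 Ω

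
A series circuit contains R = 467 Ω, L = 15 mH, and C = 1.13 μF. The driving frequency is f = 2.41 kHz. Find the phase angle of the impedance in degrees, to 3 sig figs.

ω = 2πf = 15140 rad/s
X_L = ωL = 227 Ω
X_C = 1/(ωC) = 58.4 Ω
Net reactance X = X_L − X_C = 169 Ω
Z = 467 + j169 Ω
|Z| = √(467² + 169²) = 497 Ω
∠Z = arctan(169/467) = 19.9°

19.9°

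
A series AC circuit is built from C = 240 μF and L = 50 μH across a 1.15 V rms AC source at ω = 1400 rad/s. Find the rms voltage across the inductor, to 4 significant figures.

0.02770 V

X_L = ωL = 0.07000 Ω
X_C = 1/(ωC) = 2.976 Ω
Net reactance X = X_L − X_C = -2.906 Ω
Z = − j2.906 Ω
|Z| = √(0² + 2.906²) = 2.906 Ω
I = V/|Z| = 395.7 mA
V_L = I·|Z_L| = 0.3957 × 0.07000 = 0.02770 V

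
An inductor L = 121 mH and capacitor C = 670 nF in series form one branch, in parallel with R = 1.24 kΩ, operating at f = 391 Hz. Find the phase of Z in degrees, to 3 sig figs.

ω = 2πf = 2457 rad/s
X_L = ωL = 297 Ω
X_C = 1/(ωC) = 608 Ω
Branch 1: Z₁ = R = 1240 Ω
Branch 2 (series LC): Z₂ = j(X_L − X_C) = −j310 Ω
Parallel: Z = Z₁Z₂/(Z₁+Z₂), |Z| = 301 Ω, ∠Z = -76.0°

-76.0°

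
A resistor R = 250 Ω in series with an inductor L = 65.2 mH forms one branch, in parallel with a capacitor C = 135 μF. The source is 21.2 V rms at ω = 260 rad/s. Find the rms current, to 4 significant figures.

X_L = ωL = 16.95 Ω
X_C = 1/(ωC) = 28.49 Ω
Branch 1 (R+jX_L): Z₁ = 250.0 + j16.95 Ω, |Z₁| = 250.6 Ω
Branch 2 (−jX_C): Z₂ = −j28.49 Ω
Parallel: Z = Z₁Z₂/(Z₁+Z₂), |Z| = 28.53 Ω, ∠Z = -83.48°
I = V/|Z| = 21.2/28.53 = 743.2 mA

743.2 mA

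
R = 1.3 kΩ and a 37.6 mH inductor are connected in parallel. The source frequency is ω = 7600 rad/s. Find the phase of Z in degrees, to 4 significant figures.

X_L = ωL = 285.8 Ω
Parallel: admittances add. Y = 1/R + 1/(jωL)
Y = (0.0007692 − j0.003499) S
|Y| = 0.003583 S → |Z| = 1/|Y| = 279.1 Ω, ∠Z = −∠Y = 77.60°

77.60°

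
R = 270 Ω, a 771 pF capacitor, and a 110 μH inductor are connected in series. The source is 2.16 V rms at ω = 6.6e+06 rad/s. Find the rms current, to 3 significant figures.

X_L = ωL = 726 Ω
X_C = 1/(ωC) = 197 Ω
Net reactance X = X_L − X_C = 529 Ω
Z = 270 + j529 Ω
|Z| = √(270² + 529²) = 594 Ω
I = V/|Z| = 2.16/594 = 3.63 mA

3.63 mA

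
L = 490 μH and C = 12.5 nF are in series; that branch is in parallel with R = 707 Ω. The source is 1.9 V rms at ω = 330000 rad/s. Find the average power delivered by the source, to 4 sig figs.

5.106 mW

X_L = ωL = 161.7 Ω
X_C = 1/(ωC) = 242.4 Ω
Branch 1: Z₁ = R = 707.0 Ω
Branch 2 (series LC): Z₂ = j(X_L − X_C) = −j80.72 Ω
Parallel: Z = Z₁Z₂/(Z₁+Z₂), |Z| = 80.20 Ω, ∠Z = -83.49°
I = V/|Z| = 23.69 mA
P = VI cos φ = 1.9 × 0.02369 × cos(-83.49°) = 5.106 mW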